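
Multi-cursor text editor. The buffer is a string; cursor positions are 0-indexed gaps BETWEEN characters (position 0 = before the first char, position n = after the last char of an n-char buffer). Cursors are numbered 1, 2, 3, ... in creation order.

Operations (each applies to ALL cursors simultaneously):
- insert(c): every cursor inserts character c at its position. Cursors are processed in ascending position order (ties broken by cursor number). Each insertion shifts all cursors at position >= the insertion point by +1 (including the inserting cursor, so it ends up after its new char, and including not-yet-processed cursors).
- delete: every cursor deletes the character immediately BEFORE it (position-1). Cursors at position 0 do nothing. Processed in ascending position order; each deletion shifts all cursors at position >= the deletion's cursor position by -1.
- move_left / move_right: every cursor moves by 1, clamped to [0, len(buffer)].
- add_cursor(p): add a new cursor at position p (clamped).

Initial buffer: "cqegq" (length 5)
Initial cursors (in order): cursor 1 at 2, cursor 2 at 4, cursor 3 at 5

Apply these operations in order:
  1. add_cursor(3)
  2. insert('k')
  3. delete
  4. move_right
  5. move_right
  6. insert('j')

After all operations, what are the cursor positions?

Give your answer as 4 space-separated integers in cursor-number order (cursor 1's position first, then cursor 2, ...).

Answer: 5 9 9 9

Derivation:
After op 1 (add_cursor(3)): buffer="cqegq" (len 5), cursors c1@2 c4@3 c2@4 c3@5, authorship .....
After op 2 (insert('k')): buffer="cqkekgkqk" (len 9), cursors c1@3 c4@5 c2@7 c3@9, authorship ..1.4.2.3
After op 3 (delete): buffer="cqegq" (len 5), cursors c1@2 c4@3 c2@4 c3@5, authorship .....
After op 4 (move_right): buffer="cqegq" (len 5), cursors c1@3 c4@4 c2@5 c3@5, authorship .....
After op 5 (move_right): buffer="cqegq" (len 5), cursors c1@4 c2@5 c3@5 c4@5, authorship .....
After op 6 (insert('j')): buffer="cqegjqjjj" (len 9), cursors c1@5 c2@9 c3@9 c4@9, authorship ....1.234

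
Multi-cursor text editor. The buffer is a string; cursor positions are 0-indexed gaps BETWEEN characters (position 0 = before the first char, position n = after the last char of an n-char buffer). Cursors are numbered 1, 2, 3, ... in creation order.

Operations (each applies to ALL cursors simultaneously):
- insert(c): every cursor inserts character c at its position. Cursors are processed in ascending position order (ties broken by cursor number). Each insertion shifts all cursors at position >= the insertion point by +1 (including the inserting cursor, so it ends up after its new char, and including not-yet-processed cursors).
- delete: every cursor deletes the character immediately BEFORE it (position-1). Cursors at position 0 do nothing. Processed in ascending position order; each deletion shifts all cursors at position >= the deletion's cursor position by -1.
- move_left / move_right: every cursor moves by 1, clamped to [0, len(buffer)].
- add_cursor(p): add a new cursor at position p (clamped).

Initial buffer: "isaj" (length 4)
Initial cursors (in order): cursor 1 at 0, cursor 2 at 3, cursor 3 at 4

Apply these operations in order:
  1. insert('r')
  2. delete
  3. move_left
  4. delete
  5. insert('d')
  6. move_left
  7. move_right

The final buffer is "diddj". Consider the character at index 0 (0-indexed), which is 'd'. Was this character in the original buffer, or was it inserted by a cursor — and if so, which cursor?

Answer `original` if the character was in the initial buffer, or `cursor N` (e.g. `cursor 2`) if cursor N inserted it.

After op 1 (insert('r')): buffer="risarjr" (len 7), cursors c1@1 c2@5 c3@7, authorship 1...2.3
After op 2 (delete): buffer="isaj" (len 4), cursors c1@0 c2@3 c3@4, authorship ....
After op 3 (move_left): buffer="isaj" (len 4), cursors c1@0 c2@2 c3@3, authorship ....
After op 4 (delete): buffer="ij" (len 2), cursors c1@0 c2@1 c3@1, authorship ..
After op 5 (insert('d')): buffer="diddj" (len 5), cursors c1@1 c2@4 c3@4, authorship 1.23.
After op 6 (move_left): buffer="diddj" (len 5), cursors c1@0 c2@3 c3@3, authorship 1.23.
After op 7 (move_right): buffer="diddj" (len 5), cursors c1@1 c2@4 c3@4, authorship 1.23.
Authorship (.=original, N=cursor N): 1 . 2 3 .
Index 0: author = 1

Answer: cursor 1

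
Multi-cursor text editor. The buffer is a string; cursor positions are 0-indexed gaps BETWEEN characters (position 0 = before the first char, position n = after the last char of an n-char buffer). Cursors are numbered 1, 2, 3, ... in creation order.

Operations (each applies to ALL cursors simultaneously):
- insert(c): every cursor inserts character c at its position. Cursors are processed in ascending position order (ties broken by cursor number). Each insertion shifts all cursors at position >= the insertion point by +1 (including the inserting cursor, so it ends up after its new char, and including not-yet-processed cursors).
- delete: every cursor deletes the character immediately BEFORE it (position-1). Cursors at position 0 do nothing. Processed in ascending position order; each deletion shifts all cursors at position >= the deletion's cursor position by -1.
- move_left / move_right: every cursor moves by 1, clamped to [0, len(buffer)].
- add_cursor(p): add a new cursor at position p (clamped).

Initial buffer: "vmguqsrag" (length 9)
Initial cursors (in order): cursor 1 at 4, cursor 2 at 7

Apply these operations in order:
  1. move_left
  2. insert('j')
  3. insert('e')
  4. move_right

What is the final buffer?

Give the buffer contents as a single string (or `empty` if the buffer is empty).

After op 1 (move_left): buffer="vmguqsrag" (len 9), cursors c1@3 c2@6, authorship .........
After op 2 (insert('j')): buffer="vmgjuqsjrag" (len 11), cursors c1@4 c2@8, authorship ...1...2...
After op 3 (insert('e')): buffer="vmgjeuqsjerag" (len 13), cursors c1@5 c2@10, authorship ...11...22...
After op 4 (move_right): buffer="vmgjeuqsjerag" (len 13), cursors c1@6 c2@11, authorship ...11...22...

Answer: vmgjeuqsjerag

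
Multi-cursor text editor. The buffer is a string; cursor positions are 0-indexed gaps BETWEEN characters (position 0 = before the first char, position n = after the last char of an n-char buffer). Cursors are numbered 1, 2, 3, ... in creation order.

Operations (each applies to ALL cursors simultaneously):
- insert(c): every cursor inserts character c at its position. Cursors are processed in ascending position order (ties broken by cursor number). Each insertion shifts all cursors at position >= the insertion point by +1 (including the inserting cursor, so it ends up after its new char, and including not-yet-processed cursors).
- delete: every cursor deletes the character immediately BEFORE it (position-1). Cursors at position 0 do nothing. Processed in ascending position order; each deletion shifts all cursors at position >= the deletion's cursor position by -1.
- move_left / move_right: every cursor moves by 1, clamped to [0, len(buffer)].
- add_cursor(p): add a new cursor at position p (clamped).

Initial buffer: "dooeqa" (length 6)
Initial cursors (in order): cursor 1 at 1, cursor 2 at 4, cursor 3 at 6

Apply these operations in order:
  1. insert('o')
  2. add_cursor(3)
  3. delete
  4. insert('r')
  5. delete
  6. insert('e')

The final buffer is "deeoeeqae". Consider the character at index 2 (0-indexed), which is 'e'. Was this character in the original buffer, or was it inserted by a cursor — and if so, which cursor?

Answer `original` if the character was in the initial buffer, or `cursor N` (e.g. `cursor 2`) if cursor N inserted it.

After op 1 (insert('o')): buffer="doooeoqao" (len 9), cursors c1@2 c2@6 c3@9, authorship .1...2..3
After op 2 (add_cursor(3)): buffer="doooeoqao" (len 9), cursors c1@2 c4@3 c2@6 c3@9, authorship .1...2..3
After op 3 (delete): buffer="doeqa" (len 5), cursors c1@1 c4@1 c2@3 c3@5, authorship .....
After op 4 (insert('r')): buffer="drroerqar" (len 9), cursors c1@3 c4@3 c2@6 c3@9, authorship .14..2..3
After op 5 (delete): buffer="doeqa" (len 5), cursors c1@1 c4@1 c2@3 c3@5, authorship .....
After op 6 (insert('e')): buffer="deeoeeqae" (len 9), cursors c1@3 c4@3 c2@6 c3@9, authorship .14..2..3
Authorship (.=original, N=cursor N): . 1 4 . . 2 . . 3
Index 2: author = 4

Answer: cursor 4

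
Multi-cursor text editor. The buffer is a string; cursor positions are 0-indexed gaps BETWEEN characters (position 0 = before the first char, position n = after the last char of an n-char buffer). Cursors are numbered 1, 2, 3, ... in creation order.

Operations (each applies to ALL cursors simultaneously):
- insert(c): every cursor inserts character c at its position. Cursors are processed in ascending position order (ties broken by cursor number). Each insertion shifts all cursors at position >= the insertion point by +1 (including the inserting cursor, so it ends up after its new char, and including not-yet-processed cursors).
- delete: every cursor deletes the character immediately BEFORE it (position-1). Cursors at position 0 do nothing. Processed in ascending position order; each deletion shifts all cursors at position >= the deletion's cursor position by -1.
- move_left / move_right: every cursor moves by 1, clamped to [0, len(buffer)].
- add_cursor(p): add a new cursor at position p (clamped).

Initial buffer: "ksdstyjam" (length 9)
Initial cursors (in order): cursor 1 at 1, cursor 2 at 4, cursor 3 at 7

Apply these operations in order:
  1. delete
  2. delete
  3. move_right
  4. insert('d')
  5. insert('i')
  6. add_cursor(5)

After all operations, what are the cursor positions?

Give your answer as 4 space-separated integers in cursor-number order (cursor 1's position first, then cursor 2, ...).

Answer: 3 6 9 5

Derivation:
After op 1 (delete): buffer="sdtyam" (len 6), cursors c1@0 c2@2 c3@4, authorship ......
After op 2 (delete): buffer="stam" (len 4), cursors c1@0 c2@1 c3@2, authorship ....
After op 3 (move_right): buffer="stam" (len 4), cursors c1@1 c2@2 c3@3, authorship ....
After op 4 (insert('d')): buffer="sdtdadm" (len 7), cursors c1@2 c2@4 c3@6, authorship .1.2.3.
After op 5 (insert('i')): buffer="sditdiadim" (len 10), cursors c1@3 c2@6 c3@9, authorship .11.22.33.
After op 6 (add_cursor(5)): buffer="sditdiadim" (len 10), cursors c1@3 c4@5 c2@6 c3@9, authorship .11.22.33.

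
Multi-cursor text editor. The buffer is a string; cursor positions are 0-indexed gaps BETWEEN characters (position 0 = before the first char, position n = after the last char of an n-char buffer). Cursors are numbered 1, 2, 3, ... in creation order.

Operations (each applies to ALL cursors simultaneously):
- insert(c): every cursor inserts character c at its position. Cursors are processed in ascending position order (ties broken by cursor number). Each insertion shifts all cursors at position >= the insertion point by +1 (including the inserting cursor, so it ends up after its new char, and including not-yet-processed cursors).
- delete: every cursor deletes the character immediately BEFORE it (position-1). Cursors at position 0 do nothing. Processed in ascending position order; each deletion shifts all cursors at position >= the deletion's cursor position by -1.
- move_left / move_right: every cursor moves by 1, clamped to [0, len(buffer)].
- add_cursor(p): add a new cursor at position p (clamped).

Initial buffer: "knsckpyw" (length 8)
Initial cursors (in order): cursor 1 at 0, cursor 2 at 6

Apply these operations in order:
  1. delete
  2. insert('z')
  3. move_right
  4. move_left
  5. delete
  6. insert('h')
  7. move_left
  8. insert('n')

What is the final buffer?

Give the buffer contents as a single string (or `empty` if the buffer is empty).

After op 1 (delete): buffer="knsckyw" (len 7), cursors c1@0 c2@5, authorship .......
After op 2 (insert('z')): buffer="zknsckzyw" (len 9), cursors c1@1 c2@7, authorship 1.....2..
After op 3 (move_right): buffer="zknsckzyw" (len 9), cursors c1@2 c2@8, authorship 1.....2..
After op 4 (move_left): buffer="zknsckzyw" (len 9), cursors c1@1 c2@7, authorship 1.....2..
After op 5 (delete): buffer="knsckyw" (len 7), cursors c1@0 c2@5, authorship .......
After op 6 (insert('h')): buffer="hknsckhyw" (len 9), cursors c1@1 c2@7, authorship 1.....2..
After op 7 (move_left): buffer="hknsckhyw" (len 9), cursors c1@0 c2@6, authorship 1.....2..
After op 8 (insert('n')): buffer="nhknscknhyw" (len 11), cursors c1@1 c2@8, authorship 11.....22..

Answer: nhknscknhyw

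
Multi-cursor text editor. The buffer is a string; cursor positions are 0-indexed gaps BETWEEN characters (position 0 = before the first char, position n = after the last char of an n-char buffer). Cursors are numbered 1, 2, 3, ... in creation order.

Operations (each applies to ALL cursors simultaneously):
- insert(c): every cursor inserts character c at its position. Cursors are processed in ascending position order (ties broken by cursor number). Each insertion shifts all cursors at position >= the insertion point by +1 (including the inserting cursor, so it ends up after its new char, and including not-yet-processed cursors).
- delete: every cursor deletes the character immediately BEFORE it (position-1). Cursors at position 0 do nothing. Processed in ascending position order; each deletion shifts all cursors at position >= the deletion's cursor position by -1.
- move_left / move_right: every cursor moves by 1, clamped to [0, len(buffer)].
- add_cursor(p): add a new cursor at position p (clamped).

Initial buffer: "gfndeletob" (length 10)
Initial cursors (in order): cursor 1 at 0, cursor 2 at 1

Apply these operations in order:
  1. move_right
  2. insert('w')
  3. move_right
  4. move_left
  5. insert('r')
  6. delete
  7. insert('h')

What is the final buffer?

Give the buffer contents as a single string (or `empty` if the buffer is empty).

After op 1 (move_right): buffer="gfndeletob" (len 10), cursors c1@1 c2@2, authorship ..........
After op 2 (insert('w')): buffer="gwfwndeletob" (len 12), cursors c1@2 c2@4, authorship .1.2........
After op 3 (move_right): buffer="gwfwndeletob" (len 12), cursors c1@3 c2@5, authorship .1.2........
After op 4 (move_left): buffer="gwfwndeletob" (len 12), cursors c1@2 c2@4, authorship .1.2........
After op 5 (insert('r')): buffer="gwrfwrndeletob" (len 14), cursors c1@3 c2@6, authorship .11.22........
After op 6 (delete): buffer="gwfwndeletob" (len 12), cursors c1@2 c2@4, authorship .1.2........
After op 7 (insert('h')): buffer="gwhfwhndeletob" (len 14), cursors c1@3 c2@6, authorship .11.22........

Answer: gwhfwhndeletob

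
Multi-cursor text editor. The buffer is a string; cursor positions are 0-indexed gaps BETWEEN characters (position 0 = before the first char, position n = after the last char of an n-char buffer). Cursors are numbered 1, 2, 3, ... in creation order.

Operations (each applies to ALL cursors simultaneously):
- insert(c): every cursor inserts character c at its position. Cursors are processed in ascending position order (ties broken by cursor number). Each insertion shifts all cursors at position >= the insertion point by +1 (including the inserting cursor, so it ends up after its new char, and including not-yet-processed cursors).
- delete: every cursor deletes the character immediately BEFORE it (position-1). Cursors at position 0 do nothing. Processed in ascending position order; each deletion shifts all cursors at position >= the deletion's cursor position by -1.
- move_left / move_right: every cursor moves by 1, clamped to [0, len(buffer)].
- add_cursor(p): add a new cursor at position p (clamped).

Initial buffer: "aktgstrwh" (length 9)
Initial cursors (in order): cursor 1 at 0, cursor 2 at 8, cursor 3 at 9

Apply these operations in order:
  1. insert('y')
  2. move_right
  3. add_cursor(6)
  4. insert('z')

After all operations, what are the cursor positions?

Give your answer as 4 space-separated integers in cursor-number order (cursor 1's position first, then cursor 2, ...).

After op 1 (insert('y')): buffer="yaktgstrwyhy" (len 12), cursors c1@1 c2@10 c3@12, authorship 1........2.3
After op 2 (move_right): buffer="yaktgstrwyhy" (len 12), cursors c1@2 c2@11 c3@12, authorship 1........2.3
After op 3 (add_cursor(6)): buffer="yaktgstrwyhy" (len 12), cursors c1@2 c4@6 c2@11 c3@12, authorship 1........2.3
After op 4 (insert('z')): buffer="yazktgsztrwyhzyz" (len 16), cursors c1@3 c4@8 c2@14 c3@16, authorship 1.1....4...2.233

Answer: 3 14 16 8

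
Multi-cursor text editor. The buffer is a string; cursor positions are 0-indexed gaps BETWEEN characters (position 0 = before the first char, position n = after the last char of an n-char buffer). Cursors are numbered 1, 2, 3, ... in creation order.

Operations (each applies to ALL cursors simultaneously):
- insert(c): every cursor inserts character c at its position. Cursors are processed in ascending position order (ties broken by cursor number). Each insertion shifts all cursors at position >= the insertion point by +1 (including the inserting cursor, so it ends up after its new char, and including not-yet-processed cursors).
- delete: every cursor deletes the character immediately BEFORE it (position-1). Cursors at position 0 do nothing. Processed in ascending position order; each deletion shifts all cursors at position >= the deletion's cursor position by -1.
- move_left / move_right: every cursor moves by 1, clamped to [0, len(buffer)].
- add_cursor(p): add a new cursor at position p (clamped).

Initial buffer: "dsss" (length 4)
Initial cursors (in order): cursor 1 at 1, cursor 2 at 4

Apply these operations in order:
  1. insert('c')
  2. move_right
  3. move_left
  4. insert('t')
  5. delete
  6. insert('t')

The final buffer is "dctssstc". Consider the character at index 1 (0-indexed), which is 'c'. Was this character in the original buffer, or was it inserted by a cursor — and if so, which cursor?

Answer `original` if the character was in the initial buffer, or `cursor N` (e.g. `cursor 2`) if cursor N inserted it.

Answer: cursor 1

Derivation:
After op 1 (insert('c')): buffer="dcsssc" (len 6), cursors c1@2 c2@6, authorship .1...2
After op 2 (move_right): buffer="dcsssc" (len 6), cursors c1@3 c2@6, authorship .1...2
After op 3 (move_left): buffer="dcsssc" (len 6), cursors c1@2 c2@5, authorship .1...2
After op 4 (insert('t')): buffer="dctssstc" (len 8), cursors c1@3 c2@7, authorship .11...22
After op 5 (delete): buffer="dcsssc" (len 6), cursors c1@2 c2@5, authorship .1...2
After op 6 (insert('t')): buffer="dctssstc" (len 8), cursors c1@3 c2@7, authorship .11...22
Authorship (.=original, N=cursor N): . 1 1 . . . 2 2
Index 1: author = 1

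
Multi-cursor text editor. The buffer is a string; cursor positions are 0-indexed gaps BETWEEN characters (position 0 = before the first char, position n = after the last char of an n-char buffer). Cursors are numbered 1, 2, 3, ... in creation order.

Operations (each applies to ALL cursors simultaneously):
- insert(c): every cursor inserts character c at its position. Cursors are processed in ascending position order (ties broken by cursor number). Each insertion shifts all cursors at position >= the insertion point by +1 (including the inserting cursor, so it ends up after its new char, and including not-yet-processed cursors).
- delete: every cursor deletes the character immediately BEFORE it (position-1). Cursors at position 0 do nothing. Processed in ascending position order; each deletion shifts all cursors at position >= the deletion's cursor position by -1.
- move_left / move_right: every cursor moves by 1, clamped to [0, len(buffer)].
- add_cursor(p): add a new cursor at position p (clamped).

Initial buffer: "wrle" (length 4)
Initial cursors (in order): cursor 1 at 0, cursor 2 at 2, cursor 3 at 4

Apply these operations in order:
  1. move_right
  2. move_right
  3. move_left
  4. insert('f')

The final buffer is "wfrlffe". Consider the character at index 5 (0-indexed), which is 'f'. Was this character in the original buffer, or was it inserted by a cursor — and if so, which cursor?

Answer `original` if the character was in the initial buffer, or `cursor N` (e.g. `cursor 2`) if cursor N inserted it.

Answer: cursor 3

Derivation:
After op 1 (move_right): buffer="wrle" (len 4), cursors c1@1 c2@3 c3@4, authorship ....
After op 2 (move_right): buffer="wrle" (len 4), cursors c1@2 c2@4 c3@4, authorship ....
After op 3 (move_left): buffer="wrle" (len 4), cursors c1@1 c2@3 c3@3, authorship ....
After op 4 (insert('f')): buffer="wfrlffe" (len 7), cursors c1@2 c2@6 c3@6, authorship .1..23.
Authorship (.=original, N=cursor N): . 1 . . 2 3 .
Index 5: author = 3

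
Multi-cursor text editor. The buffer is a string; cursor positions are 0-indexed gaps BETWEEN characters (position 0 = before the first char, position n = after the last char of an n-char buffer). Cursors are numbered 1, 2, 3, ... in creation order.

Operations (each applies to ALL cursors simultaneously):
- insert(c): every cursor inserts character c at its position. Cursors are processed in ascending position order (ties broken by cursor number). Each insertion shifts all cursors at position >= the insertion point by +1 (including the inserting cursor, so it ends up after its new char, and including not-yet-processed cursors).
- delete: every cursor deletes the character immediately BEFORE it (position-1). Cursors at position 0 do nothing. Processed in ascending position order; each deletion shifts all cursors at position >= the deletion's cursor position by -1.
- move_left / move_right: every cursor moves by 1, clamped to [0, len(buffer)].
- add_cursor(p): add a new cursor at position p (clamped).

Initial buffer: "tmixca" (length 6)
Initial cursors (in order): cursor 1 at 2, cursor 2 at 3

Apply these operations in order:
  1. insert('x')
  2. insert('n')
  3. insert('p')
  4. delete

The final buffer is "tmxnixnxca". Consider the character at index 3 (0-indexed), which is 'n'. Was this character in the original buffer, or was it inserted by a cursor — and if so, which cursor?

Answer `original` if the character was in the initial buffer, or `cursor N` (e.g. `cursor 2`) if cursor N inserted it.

After op 1 (insert('x')): buffer="tmxixxca" (len 8), cursors c1@3 c2@5, authorship ..1.2...
After op 2 (insert('n')): buffer="tmxnixnxca" (len 10), cursors c1@4 c2@7, authorship ..11.22...
After op 3 (insert('p')): buffer="tmxnpixnpxca" (len 12), cursors c1@5 c2@9, authorship ..111.222...
After op 4 (delete): buffer="tmxnixnxca" (len 10), cursors c1@4 c2@7, authorship ..11.22...
Authorship (.=original, N=cursor N): . . 1 1 . 2 2 . . .
Index 3: author = 1

Answer: cursor 1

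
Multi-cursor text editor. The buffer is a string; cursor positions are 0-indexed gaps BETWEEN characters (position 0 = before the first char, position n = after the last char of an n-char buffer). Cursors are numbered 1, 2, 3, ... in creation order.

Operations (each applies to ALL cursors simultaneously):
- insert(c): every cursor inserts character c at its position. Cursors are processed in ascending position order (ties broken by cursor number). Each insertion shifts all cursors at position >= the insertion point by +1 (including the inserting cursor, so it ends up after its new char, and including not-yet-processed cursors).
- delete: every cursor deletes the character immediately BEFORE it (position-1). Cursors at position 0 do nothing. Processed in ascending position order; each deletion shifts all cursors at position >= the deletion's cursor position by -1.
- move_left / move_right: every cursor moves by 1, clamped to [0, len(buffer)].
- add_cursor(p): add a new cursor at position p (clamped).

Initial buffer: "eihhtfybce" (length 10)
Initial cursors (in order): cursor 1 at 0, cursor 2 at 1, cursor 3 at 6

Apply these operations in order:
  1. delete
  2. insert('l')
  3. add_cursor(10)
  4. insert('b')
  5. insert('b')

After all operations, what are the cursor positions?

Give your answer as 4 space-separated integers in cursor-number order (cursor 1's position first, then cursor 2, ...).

Answer: 6 6 13 18

Derivation:
After op 1 (delete): buffer="ihhtybce" (len 8), cursors c1@0 c2@0 c3@4, authorship ........
After op 2 (insert('l')): buffer="llihhtlybce" (len 11), cursors c1@2 c2@2 c3@7, authorship 12....3....
After op 3 (add_cursor(10)): buffer="llihhtlybce" (len 11), cursors c1@2 c2@2 c3@7 c4@10, authorship 12....3....
After op 4 (insert('b')): buffer="llbbihhtlbybcbe" (len 15), cursors c1@4 c2@4 c3@10 c4@14, authorship 1212....33...4.
After op 5 (insert('b')): buffer="llbbbbihhtlbbybcbbe" (len 19), cursors c1@6 c2@6 c3@13 c4@18, authorship 121212....333...44.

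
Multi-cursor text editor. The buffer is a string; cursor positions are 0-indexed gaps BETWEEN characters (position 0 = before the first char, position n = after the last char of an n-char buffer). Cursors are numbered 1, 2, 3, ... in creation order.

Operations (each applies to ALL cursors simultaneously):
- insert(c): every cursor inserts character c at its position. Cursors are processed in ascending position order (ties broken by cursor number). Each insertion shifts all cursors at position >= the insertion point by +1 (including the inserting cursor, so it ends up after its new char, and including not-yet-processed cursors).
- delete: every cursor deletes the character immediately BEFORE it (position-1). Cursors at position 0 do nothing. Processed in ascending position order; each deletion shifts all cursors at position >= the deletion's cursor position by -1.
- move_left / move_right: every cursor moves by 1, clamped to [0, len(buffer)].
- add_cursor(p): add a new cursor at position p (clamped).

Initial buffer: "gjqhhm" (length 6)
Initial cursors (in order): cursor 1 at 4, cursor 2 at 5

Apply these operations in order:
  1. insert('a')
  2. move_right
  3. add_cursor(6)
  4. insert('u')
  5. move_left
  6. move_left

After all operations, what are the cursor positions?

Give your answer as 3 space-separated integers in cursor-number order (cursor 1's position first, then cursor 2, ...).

After op 1 (insert('a')): buffer="gjqhaham" (len 8), cursors c1@5 c2@7, authorship ....1.2.
After op 2 (move_right): buffer="gjqhaham" (len 8), cursors c1@6 c2@8, authorship ....1.2.
After op 3 (add_cursor(6)): buffer="gjqhaham" (len 8), cursors c1@6 c3@6 c2@8, authorship ....1.2.
After op 4 (insert('u')): buffer="gjqhahuuamu" (len 11), cursors c1@8 c3@8 c2@11, authorship ....1.132.2
After op 5 (move_left): buffer="gjqhahuuamu" (len 11), cursors c1@7 c3@7 c2@10, authorship ....1.132.2
After op 6 (move_left): buffer="gjqhahuuamu" (len 11), cursors c1@6 c3@6 c2@9, authorship ....1.132.2

Answer: 6 9 6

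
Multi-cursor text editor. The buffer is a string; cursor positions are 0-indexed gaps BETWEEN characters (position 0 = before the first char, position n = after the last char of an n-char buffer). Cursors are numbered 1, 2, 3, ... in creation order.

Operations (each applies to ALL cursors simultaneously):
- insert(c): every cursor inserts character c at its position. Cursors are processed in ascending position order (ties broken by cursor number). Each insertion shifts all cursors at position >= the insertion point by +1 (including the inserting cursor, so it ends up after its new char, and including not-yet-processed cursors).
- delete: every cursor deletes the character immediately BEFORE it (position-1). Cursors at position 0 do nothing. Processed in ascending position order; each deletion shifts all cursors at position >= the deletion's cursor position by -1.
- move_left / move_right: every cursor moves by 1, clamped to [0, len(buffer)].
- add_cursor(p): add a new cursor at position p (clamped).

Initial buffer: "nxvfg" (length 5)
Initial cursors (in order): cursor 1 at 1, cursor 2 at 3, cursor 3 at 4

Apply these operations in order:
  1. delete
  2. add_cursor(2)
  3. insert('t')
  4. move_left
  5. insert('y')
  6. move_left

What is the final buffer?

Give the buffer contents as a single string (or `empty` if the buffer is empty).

Answer: ytxtyytgyt

Derivation:
After op 1 (delete): buffer="xg" (len 2), cursors c1@0 c2@1 c3@1, authorship ..
After op 2 (add_cursor(2)): buffer="xg" (len 2), cursors c1@0 c2@1 c3@1 c4@2, authorship ..
After op 3 (insert('t')): buffer="txttgt" (len 6), cursors c1@1 c2@4 c3@4 c4@6, authorship 1.23.4
After op 4 (move_left): buffer="txttgt" (len 6), cursors c1@0 c2@3 c3@3 c4@5, authorship 1.23.4
After op 5 (insert('y')): buffer="ytxtyytgyt" (len 10), cursors c1@1 c2@6 c3@6 c4@9, authorship 11.2233.44
After op 6 (move_left): buffer="ytxtyytgyt" (len 10), cursors c1@0 c2@5 c3@5 c4@8, authorship 11.2233.44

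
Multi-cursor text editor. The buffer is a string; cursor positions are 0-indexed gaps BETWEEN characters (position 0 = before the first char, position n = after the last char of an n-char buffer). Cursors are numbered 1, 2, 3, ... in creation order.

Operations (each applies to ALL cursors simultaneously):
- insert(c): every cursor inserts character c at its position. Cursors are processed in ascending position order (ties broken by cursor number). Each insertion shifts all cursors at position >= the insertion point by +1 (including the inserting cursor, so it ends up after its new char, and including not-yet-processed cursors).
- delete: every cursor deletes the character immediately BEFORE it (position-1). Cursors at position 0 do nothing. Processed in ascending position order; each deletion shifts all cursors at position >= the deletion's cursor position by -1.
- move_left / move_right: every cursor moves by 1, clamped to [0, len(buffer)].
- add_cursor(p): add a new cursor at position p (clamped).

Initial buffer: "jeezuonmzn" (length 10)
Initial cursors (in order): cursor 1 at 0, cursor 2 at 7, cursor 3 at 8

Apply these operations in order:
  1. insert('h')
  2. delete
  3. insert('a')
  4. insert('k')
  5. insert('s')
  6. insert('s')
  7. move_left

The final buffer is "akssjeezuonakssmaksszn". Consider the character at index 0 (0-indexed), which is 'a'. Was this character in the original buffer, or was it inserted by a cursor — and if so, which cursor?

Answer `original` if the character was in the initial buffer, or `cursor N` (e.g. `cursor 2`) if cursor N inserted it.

Answer: cursor 1

Derivation:
After op 1 (insert('h')): buffer="hjeezuonhmhzn" (len 13), cursors c1@1 c2@9 c3@11, authorship 1.......2.3..
After op 2 (delete): buffer="jeezuonmzn" (len 10), cursors c1@0 c2@7 c3@8, authorship ..........
After op 3 (insert('a')): buffer="ajeezuonamazn" (len 13), cursors c1@1 c2@9 c3@11, authorship 1.......2.3..
After op 4 (insert('k')): buffer="akjeezuonakmakzn" (len 16), cursors c1@2 c2@11 c3@14, authorship 11.......22.33..
After op 5 (insert('s')): buffer="aksjeezuonaksmakszn" (len 19), cursors c1@3 c2@13 c3@17, authorship 111.......222.333..
After op 6 (insert('s')): buffer="akssjeezuonakssmaksszn" (len 22), cursors c1@4 c2@15 c3@20, authorship 1111.......2222.3333..
After op 7 (move_left): buffer="akssjeezuonakssmaksszn" (len 22), cursors c1@3 c2@14 c3@19, authorship 1111.......2222.3333..
Authorship (.=original, N=cursor N): 1 1 1 1 . . . . . . . 2 2 2 2 . 3 3 3 3 . .
Index 0: author = 1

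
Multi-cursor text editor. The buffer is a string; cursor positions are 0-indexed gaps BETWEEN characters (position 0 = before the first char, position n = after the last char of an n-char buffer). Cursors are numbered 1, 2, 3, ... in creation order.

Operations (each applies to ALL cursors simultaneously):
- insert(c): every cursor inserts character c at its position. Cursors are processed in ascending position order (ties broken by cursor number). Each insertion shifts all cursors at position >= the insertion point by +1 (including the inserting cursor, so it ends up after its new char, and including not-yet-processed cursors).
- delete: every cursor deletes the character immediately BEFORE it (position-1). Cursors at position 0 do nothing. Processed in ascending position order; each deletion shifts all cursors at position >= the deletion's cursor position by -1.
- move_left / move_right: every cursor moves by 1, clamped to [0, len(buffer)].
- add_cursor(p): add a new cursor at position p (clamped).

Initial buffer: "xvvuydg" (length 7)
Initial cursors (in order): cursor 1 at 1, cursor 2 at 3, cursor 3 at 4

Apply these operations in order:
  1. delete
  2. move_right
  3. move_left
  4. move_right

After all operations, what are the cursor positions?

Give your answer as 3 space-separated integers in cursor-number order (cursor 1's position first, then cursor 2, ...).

After op 1 (delete): buffer="vydg" (len 4), cursors c1@0 c2@1 c3@1, authorship ....
After op 2 (move_right): buffer="vydg" (len 4), cursors c1@1 c2@2 c3@2, authorship ....
After op 3 (move_left): buffer="vydg" (len 4), cursors c1@0 c2@1 c3@1, authorship ....
After op 4 (move_right): buffer="vydg" (len 4), cursors c1@1 c2@2 c3@2, authorship ....

Answer: 1 2 2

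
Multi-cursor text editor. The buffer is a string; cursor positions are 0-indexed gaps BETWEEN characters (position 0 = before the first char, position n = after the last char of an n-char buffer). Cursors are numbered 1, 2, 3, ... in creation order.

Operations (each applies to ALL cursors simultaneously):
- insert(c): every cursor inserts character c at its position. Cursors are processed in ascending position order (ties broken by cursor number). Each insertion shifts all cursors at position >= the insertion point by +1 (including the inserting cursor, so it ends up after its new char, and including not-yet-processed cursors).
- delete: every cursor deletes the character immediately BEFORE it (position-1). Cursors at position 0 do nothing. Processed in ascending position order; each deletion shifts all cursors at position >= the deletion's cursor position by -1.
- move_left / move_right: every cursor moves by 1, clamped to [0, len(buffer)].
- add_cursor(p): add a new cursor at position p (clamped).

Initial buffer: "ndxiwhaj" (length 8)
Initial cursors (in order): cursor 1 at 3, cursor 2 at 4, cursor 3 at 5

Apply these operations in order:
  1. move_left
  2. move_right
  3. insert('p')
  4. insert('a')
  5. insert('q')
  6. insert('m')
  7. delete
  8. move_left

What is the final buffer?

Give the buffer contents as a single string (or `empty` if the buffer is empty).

Answer: ndxpaqipaqwpaqhaj

Derivation:
After op 1 (move_left): buffer="ndxiwhaj" (len 8), cursors c1@2 c2@3 c3@4, authorship ........
After op 2 (move_right): buffer="ndxiwhaj" (len 8), cursors c1@3 c2@4 c3@5, authorship ........
After op 3 (insert('p')): buffer="ndxpipwphaj" (len 11), cursors c1@4 c2@6 c3@8, authorship ...1.2.3...
After op 4 (insert('a')): buffer="ndxpaipawpahaj" (len 14), cursors c1@5 c2@8 c3@11, authorship ...11.22.33...
After op 5 (insert('q')): buffer="ndxpaqipaqwpaqhaj" (len 17), cursors c1@6 c2@10 c3@14, authorship ...111.222.333...
After op 6 (insert('m')): buffer="ndxpaqmipaqmwpaqmhaj" (len 20), cursors c1@7 c2@12 c3@17, authorship ...1111.2222.3333...
After op 7 (delete): buffer="ndxpaqipaqwpaqhaj" (len 17), cursors c1@6 c2@10 c3@14, authorship ...111.222.333...
After op 8 (move_left): buffer="ndxpaqipaqwpaqhaj" (len 17), cursors c1@5 c2@9 c3@13, authorship ...111.222.333...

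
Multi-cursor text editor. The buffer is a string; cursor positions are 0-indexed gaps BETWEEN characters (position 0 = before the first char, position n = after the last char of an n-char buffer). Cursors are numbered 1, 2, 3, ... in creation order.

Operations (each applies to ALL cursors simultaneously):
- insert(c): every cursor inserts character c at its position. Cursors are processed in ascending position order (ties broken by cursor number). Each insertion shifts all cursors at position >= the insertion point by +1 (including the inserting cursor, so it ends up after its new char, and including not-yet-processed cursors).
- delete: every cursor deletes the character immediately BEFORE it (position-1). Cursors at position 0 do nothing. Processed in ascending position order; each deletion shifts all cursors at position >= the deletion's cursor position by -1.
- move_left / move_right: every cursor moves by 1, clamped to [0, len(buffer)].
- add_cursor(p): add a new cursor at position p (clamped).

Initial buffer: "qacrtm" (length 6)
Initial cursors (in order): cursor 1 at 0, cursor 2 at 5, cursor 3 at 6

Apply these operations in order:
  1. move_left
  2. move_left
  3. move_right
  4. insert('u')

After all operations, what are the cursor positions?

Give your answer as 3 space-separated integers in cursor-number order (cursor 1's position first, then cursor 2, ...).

Answer: 2 6 8

Derivation:
After op 1 (move_left): buffer="qacrtm" (len 6), cursors c1@0 c2@4 c3@5, authorship ......
After op 2 (move_left): buffer="qacrtm" (len 6), cursors c1@0 c2@3 c3@4, authorship ......
After op 3 (move_right): buffer="qacrtm" (len 6), cursors c1@1 c2@4 c3@5, authorship ......
After op 4 (insert('u')): buffer="quacrutum" (len 9), cursors c1@2 c2@6 c3@8, authorship .1...2.3.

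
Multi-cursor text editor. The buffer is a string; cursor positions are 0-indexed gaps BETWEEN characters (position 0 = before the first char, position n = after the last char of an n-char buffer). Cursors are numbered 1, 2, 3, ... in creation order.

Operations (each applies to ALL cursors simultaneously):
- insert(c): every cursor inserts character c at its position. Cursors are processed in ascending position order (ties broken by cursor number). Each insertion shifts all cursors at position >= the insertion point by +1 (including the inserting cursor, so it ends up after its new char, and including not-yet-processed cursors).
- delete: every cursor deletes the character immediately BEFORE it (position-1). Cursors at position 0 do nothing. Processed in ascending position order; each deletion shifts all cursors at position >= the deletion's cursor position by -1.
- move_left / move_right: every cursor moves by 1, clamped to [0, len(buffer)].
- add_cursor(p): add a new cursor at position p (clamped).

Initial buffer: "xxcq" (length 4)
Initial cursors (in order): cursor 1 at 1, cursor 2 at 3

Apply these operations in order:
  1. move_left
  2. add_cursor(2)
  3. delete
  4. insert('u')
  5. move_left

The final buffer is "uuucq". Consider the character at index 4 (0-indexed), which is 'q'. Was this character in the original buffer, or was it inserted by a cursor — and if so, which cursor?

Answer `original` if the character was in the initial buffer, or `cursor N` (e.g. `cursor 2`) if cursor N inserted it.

Answer: original

Derivation:
After op 1 (move_left): buffer="xxcq" (len 4), cursors c1@0 c2@2, authorship ....
After op 2 (add_cursor(2)): buffer="xxcq" (len 4), cursors c1@0 c2@2 c3@2, authorship ....
After op 3 (delete): buffer="cq" (len 2), cursors c1@0 c2@0 c3@0, authorship ..
After op 4 (insert('u')): buffer="uuucq" (len 5), cursors c1@3 c2@3 c3@3, authorship 123..
After op 5 (move_left): buffer="uuucq" (len 5), cursors c1@2 c2@2 c3@2, authorship 123..
Authorship (.=original, N=cursor N): 1 2 3 . .
Index 4: author = original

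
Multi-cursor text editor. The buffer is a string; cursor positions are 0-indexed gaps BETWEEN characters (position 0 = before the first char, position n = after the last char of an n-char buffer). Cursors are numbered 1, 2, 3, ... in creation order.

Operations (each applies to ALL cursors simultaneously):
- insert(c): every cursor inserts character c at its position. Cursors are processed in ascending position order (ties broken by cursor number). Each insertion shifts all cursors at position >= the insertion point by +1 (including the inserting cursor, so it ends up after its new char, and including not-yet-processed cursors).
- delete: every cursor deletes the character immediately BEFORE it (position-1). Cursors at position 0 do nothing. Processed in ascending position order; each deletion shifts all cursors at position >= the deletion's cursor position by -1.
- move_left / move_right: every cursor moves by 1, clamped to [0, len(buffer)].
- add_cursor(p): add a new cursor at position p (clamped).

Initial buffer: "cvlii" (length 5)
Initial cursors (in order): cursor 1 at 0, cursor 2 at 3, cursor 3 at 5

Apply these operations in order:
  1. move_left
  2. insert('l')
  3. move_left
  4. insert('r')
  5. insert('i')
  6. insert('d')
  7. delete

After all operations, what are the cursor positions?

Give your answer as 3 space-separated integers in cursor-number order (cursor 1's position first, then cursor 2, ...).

Answer: 2 7 12

Derivation:
After op 1 (move_left): buffer="cvlii" (len 5), cursors c1@0 c2@2 c3@4, authorship .....
After op 2 (insert('l')): buffer="lcvllili" (len 8), cursors c1@1 c2@4 c3@7, authorship 1..2..3.
After op 3 (move_left): buffer="lcvllili" (len 8), cursors c1@0 c2@3 c3@6, authorship 1..2..3.
After op 4 (insert('r')): buffer="rlcvrllirli" (len 11), cursors c1@1 c2@5 c3@9, authorship 11..22..33.
After op 5 (insert('i')): buffer="rilcvrillirili" (len 14), cursors c1@2 c2@7 c3@12, authorship 111..222..333.
After op 6 (insert('d')): buffer="ridlcvridlliridli" (len 17), cursors c1@3 c2@9 c3@15, authorship 1111..2222..3333.
After op 7 (delete): buffer="rilcvrillirili" (len 14), cursors c1@2 c2@7 c3@12, authorship 111..222..333.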